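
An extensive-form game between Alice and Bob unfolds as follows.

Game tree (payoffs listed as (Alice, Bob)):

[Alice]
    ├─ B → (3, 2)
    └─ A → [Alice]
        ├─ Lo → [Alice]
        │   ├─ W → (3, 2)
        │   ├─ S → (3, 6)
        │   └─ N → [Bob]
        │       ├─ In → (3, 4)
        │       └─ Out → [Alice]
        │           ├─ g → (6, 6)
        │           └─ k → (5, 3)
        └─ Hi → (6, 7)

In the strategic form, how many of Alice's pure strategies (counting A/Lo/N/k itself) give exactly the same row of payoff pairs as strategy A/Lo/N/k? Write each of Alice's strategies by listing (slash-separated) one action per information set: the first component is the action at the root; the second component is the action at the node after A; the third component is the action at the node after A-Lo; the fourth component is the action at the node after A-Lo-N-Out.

1

Row for A/Lo/N/k (columns In, Out): (3,4) (5,3).
Every one of Alice's information sets is on the play path for some reply by Bob when Alice follows A/Lo/N/k.
Changing the action at any of them therefore changes at least one column, so only A/Lo/N/k itself gives this row.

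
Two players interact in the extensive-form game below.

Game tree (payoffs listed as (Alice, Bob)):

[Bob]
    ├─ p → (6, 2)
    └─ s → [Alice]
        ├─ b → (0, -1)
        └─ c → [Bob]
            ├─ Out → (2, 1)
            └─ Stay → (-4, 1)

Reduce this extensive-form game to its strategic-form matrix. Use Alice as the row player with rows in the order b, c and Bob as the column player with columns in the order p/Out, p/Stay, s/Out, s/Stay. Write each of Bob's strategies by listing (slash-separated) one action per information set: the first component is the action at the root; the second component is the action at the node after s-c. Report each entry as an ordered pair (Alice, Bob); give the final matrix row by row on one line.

b: (6,2) (6,2) (0,-1) (0,-1) | c: (6,2) (6,2) (2,1) (-4,1)

        p/Out   p/Stay    s/Out   s/Stay
   b    (6,2)    (6,2)   (0,-1)   (0,-1)
   c    (6,2)    (6,2)    (2,1)   (-4,1)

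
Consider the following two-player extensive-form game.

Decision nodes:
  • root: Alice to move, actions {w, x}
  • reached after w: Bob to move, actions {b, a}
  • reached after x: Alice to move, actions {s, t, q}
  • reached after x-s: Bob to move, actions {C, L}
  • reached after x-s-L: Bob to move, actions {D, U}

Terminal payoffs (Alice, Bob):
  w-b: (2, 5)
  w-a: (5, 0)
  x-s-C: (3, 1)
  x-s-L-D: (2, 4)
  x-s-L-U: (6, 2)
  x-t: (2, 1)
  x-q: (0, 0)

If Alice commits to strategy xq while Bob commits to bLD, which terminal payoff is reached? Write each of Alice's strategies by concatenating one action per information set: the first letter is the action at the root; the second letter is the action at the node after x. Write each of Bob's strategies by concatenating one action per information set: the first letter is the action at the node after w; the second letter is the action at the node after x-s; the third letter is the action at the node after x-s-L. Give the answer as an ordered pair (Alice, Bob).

(0, 0)

Trace the play path from the root:
  Alice plays x
  Alice plays q at [x]
→ terminal payoff (0, 0).
(Bob's choice at the node after w is never reached on this path, so it doesn't affect the outcome.)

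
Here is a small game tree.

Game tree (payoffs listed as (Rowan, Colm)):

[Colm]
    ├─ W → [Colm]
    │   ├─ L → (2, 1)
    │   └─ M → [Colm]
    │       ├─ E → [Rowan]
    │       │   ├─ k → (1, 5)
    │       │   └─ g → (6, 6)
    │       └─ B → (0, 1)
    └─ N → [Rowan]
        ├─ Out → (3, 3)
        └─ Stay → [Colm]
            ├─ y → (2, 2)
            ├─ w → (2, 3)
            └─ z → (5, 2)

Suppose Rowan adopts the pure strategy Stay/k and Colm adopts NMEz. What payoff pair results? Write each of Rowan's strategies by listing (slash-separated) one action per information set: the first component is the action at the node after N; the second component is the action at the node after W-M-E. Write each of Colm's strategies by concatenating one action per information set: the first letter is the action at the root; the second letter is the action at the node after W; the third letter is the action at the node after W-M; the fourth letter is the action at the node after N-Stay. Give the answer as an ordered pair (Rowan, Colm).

(5, 2)

Trace the play path from the root:
  Colm plays N
  Rowan plays Stay at [N]
  Colm plays z at [N-Stay]
→ terminal payoff (5, 2).
(Rowan's choice at the node after W-M-E is never reached on this path, so it doesn't affect the outcome.)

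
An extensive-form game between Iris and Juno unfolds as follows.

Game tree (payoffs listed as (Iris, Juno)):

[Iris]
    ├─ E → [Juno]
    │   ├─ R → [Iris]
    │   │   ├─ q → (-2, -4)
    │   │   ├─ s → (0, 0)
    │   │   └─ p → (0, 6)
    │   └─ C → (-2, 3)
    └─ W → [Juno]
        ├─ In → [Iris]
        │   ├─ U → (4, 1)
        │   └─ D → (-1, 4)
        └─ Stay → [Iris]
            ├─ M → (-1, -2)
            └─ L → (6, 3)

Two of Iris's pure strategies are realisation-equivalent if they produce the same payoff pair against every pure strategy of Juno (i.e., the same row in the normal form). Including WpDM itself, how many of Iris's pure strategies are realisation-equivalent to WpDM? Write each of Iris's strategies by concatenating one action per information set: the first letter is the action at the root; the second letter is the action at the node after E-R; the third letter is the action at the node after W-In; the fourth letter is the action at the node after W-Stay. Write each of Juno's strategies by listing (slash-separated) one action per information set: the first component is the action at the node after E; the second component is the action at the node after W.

3

Row for WpDM (columns R/In, R/Stay, C/In, C/Stay): (-1,4) (-1,-2) (-1,4) (-1,-2).
Under WpDM, Iris's choice at the node after E-R can never be reached regardless of what Juno does, so varying those choices leaves every outcome unchanged.
Holding the reachable choices fixed and varying the unreachable one freely already gives 3 equivalent strategies.
No other strategy reproduces this row, so those 3 are the full class: WqDM, WsDM, WpDM.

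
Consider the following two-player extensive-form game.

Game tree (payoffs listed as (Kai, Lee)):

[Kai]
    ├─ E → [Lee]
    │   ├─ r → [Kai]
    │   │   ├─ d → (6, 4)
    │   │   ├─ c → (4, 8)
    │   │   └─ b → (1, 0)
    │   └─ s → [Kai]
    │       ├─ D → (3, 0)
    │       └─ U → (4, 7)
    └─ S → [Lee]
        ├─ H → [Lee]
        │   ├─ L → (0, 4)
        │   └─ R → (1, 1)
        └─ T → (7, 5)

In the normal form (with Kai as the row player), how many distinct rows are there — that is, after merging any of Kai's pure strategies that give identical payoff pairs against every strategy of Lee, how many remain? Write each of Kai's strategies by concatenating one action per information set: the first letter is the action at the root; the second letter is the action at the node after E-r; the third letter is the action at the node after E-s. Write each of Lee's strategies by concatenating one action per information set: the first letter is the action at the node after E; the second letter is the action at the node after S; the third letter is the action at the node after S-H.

Kai has 12 pure strategies: EdD, EdU, EcD, EcU, EbD, EbU, SdD, SdU, ScD, ScU, SbD, SbU. Columns: rHL, rHR, rTL, rTR, sHL, sHR, sTL, sTR.
{EdD} → row (6,4) (6,4) (6,4) (6,4) (3,0) (3,0) (3,0) (3,0)
{EdU} → row (6,4) (6,4) (6,4) (6,4) (4,7) (4,7) (4,7) (4,7)
{EcD} → row (4,8) (4,8) (4,8) (4,8) (3,0) (3,0) (3,0) (3,0)
{EcU} → row (4,8) (4,8) (4,8) (4,8) (4,7) (4,7) (4,7) (4,7)
{EbD} → row (1,0) (1,0) (1,0) (1,0) (3,0) (3,0) (3,0) (3,0)
{EbU} → row (1,0) (1,0) (1,0) (1,0) (4,7) (4,7) (4,7) (4,7)
{SdD, SdU, ScD, ScU, SbD, SbU} → row (0,4) (1,1) (7,5) (7,5) (0,4) (1,1) (7,5) (7,5)
That's 7 distinct rows out of 12 strategies.

7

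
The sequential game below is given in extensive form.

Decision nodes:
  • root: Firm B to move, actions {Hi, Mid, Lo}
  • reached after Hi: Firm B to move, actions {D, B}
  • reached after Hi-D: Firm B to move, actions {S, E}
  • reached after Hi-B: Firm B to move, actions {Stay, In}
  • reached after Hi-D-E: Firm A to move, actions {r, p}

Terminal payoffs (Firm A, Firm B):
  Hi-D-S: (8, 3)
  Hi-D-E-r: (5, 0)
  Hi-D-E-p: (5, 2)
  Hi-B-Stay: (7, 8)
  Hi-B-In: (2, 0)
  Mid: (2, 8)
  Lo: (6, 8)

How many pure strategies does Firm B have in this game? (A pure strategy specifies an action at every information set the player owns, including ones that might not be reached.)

24

Firm B owns the root with actions {Hi, Mid, Lo} — three choices.
Firm B owns the node after Hi with actions {D, B} — two choices.
Firm B owns the node after Hi-D with actions {S, E} — two choices.
Firm B owns the node after Hi-B with actions {Stay, In} — two choices.
A pure strategy fixes one action at each information set independently, so the count is the product 3 × 2 × 2 × 2 = 24.
(For reference, Firm A has 2 pure strategies, giving a 24×2 normal-form matrix.)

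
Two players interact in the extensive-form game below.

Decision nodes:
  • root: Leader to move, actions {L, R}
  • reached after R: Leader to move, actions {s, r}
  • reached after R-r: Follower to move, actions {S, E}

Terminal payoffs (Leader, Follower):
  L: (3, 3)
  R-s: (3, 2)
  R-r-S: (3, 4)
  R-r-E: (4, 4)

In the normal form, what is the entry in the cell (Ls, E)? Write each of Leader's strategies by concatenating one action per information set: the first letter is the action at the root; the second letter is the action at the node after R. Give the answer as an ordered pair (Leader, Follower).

(3, 3)

Trace the play path from the root:
  Leader plays L
→ terminal payoff (3, 3).
(Leader's choice at the node after R is never reached on this path, so it doesn't affect the outcome.)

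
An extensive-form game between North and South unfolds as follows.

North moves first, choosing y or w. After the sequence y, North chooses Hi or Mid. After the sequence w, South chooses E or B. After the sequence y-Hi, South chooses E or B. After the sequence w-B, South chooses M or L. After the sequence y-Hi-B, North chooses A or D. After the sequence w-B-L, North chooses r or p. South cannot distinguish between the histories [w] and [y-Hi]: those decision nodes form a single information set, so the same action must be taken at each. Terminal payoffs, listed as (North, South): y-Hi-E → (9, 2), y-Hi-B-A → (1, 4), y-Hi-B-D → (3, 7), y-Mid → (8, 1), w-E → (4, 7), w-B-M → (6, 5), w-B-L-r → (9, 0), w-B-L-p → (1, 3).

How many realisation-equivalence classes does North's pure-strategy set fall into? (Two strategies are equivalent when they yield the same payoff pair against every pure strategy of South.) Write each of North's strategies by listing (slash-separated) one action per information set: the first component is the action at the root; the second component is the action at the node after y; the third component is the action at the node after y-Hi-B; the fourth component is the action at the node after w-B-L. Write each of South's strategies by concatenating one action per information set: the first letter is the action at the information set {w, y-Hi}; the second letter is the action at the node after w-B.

5

North has 16 pure strategies: y/Hi/A/r, y/Hi/A/p, y/Hi/D/r, y/Hi/D/p, y/Mid/A/r, y/Mid/A/p, y/Mid/D/r, y/Mid/D/p, w/Hi/A/r, w/Hi/A/p, w/Hi/D/r, w/Hi/D/p, w/Mid/A/r, w/Mid/A/p, w/Mid/D/r, w/Mid/D/p. Columns: EM, EL, BM, BL.
{y/Hi/A/r, y/Hi/A/p} → row (9,2) (9,2) (1,4) (1,4)
{y/Hi/D/r, y/Hi/D/p} → row (9,2) (9,2) (3,7) (3,7)
{y/Mid/A/r, y/Mid/A/p, y/Mid/D/r, y/Mid/D/p} → row (8,1) (8,1) (8,1) (8,1)
{w/Hi/A/r, w/Hi/D/r, w/Mid/A/r, w/Mid/D/r} → row (4,7) (4,7) (6,5) (9,0)
{w/Hi/A/p, w/Hi/D/p, w/Mid/A/p, w/Mid/D/p} → row (4,7) (4,7) (6,5) (1,3)
That's 5 distinct rows out of 16 strategies.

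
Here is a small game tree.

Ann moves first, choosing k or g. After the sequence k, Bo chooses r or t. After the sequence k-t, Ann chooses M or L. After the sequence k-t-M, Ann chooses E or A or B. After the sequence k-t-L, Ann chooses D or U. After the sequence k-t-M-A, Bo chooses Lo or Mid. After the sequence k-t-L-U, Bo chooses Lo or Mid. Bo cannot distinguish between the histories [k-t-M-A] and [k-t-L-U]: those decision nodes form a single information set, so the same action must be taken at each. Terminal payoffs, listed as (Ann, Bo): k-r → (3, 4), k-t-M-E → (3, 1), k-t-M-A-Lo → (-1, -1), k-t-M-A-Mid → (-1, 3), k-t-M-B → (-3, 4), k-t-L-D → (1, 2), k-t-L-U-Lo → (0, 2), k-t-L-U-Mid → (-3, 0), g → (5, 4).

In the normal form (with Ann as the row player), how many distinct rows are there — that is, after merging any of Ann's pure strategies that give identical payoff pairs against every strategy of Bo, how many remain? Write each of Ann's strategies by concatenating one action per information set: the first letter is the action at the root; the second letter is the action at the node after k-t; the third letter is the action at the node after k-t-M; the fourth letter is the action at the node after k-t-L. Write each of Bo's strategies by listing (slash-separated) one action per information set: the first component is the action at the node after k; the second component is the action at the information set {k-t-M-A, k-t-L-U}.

Ann has 24 pure strategies: kMED, kMEU, kMAD, kMAU, kMBD, kMBU, kLED, kLEU, kLAD, kLAU, kLBD, kLBU, gMED, gMEU, gMAD, gMAU, gMBD, gMBU, gLED, gLEU, gLAD, gLAU, gLBD, gLBU. Columns: r/Lo, r/Mid, t/Lo, t/Mid.
{kMED, kMEU} → row (3,4) (3,4) (3,1) (3,1)
{kMAD, kMAU} → row (3,4) (3,4) (-1,-1) (-1,3)
{kMBD, kMBU} → row (3,4) (3,4) (-3,4) (-3,4)
{kLED, kLAD, kLBD} → row (3,4) (3,4) (1,2) (1,2)
{kLEU, kLAU, kLBU} → row (3,4) (3,4) (0,2) (-3,0)
{gMED, gMEU, gMAD, gMAU, gMBD, gMBU, gLED, gLEU, gLAD, gLAU, gLBD, gLBU} → row (5,4) (5,4) (5,4) (5,4)
That's 6 distinct rows out of 24 strategies.

6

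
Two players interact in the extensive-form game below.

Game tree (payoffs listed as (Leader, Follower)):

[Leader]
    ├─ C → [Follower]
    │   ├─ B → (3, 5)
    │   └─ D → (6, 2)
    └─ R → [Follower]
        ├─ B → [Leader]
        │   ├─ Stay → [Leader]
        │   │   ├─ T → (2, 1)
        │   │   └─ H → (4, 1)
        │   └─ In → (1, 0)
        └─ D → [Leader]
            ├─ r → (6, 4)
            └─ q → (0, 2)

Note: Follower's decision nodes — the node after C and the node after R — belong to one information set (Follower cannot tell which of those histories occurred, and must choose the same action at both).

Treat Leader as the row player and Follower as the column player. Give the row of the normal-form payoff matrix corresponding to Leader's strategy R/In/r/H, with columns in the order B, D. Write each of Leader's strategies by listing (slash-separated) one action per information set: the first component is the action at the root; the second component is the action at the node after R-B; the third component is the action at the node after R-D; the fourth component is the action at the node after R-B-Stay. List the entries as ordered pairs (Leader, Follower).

vs B: Leader plays R → Follower plays B at [R] → Leader plays In at [R-B] → (1, 0)
vs D: Leader plays R → Follower plays D at [R] → Leader plays r at [R-D] → (6, 4)

(1,0) (6,4)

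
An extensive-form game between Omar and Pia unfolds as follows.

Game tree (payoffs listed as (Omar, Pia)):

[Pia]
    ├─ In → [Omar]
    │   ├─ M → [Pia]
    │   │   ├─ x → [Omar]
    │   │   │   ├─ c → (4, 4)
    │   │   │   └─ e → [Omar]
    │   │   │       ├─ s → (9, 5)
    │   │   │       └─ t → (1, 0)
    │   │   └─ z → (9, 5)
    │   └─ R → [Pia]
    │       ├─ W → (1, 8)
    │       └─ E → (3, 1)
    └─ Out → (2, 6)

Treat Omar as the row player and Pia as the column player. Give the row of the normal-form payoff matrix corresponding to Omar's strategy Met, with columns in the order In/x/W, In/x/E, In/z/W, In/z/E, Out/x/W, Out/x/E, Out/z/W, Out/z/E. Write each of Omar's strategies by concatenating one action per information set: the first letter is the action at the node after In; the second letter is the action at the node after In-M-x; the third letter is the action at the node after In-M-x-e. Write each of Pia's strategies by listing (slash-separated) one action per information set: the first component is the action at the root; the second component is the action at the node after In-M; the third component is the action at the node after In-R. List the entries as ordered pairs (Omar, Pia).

(1,0) (1,0) (9,5) (9,5) (2,6) (2,6) (2,6) (2,6)

vs In/x/W: Pia plays In → Omar plays M at [In] → Pia plays x at [In-M] → Omar plays e at [In-M-x] → Omar plays t at [In-M-x-e] → (1, 0)
vs In/x/E: Pia plays In → Omar plays M at [In] → Pia plays x at [In-M] → Omar plays e at [In-M-x] → Omar plays t at [In-M-x-e] → (1, 0)
vs In/z/W: Pia plays In → Omar plays M at [In] → Pia plays z at [In-M] → (9, 5)
vs In/z/E: Pia plays In → Omar plays M at [In] → Pia plays z at [In-M] → (9, 5)
vs Out/x/W: Pia plays Out → (2, 6)
vs Out/x/E: Pia plays Out → (2, 6)
vs Out/z/W: Pia plays Out → (2, 6)
vs Out/z/E: Pia plays Out → (2, 6)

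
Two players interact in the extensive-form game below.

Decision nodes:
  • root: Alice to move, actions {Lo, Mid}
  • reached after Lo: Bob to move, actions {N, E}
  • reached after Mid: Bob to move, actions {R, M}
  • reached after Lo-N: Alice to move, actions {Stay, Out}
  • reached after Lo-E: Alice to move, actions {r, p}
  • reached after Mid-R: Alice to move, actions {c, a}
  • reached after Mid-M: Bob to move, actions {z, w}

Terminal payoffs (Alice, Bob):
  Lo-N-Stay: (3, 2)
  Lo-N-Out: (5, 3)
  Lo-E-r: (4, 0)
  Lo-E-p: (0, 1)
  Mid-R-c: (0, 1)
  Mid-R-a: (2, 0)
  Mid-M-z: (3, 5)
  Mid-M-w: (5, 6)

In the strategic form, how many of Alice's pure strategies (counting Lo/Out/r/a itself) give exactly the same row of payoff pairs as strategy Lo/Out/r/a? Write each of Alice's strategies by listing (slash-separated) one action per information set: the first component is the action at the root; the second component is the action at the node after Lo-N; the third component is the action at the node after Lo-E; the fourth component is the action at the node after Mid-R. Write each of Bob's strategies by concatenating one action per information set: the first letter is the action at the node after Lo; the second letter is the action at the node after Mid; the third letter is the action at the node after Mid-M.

2

Row for Lo/Out/r/a (columns NRz, NRw, NMz, NMw, ERz, ERw, EMz, EMw): (5,3) (5,3) (5,3) (5,3) (4,0) (4,0) (4,0) (4,0).
Under Lo/Out/r/a, Alice's choice at the node after Mid-R can never be reached regardless of what Bob does, so varying those choices leaves every outcome unchanged.
Holding the reachable choices fixed and varying the unreachable one freely already gives 2 equivalent strategies.
No other strategy reproduces this row, so those 2 are the full class: Lo/Out/r/c, Lo/Out/r/a.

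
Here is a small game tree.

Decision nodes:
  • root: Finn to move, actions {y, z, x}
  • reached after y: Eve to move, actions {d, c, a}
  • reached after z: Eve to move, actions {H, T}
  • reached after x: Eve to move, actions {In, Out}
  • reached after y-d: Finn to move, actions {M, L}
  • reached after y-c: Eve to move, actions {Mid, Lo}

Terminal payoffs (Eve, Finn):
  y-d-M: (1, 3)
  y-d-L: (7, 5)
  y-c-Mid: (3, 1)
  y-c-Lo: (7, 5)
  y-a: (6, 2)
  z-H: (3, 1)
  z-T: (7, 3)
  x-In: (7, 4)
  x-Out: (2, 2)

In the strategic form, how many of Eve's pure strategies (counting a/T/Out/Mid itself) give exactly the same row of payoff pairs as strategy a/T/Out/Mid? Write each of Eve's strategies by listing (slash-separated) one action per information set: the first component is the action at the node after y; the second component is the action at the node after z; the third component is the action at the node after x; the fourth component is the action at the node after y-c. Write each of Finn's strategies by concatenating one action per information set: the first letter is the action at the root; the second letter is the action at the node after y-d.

2

Row for a/T/Out/Mid (columns yM, yL, zM, zL, xM, xL): (6,2) (6,2) (7,3) (7,3) (2,2) (2,2).
Under a/T/Out/Mid, Eve's choice at the node after y-c can never be reached regardless of what Finn does, so varying those choices leaves every outcome unchanged.
Holding the reachable choices fixed and varying the unreachable one freely already gives 2 equivalent strategies.
No other strategy reproduces this row, so those 2 are the full class: a/T/Out/Mid, a/T/Out/Lo.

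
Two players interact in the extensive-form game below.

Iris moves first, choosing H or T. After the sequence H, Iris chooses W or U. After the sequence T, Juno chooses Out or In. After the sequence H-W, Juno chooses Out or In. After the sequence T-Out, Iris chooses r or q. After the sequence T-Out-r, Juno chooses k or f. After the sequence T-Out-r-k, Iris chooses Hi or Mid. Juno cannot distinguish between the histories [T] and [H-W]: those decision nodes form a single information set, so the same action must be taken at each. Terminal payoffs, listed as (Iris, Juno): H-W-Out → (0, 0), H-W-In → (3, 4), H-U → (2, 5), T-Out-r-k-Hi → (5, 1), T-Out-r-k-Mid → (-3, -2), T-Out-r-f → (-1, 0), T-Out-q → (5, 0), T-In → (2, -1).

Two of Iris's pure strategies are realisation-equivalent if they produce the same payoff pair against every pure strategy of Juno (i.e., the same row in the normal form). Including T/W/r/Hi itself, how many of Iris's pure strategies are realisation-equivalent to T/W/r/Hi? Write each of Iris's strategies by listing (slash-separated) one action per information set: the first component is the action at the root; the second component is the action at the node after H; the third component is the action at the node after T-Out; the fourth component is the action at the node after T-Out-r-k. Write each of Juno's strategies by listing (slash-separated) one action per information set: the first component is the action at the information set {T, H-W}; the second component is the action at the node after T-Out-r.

2

Row for T/W/r/Hi (columns Out/k, Out/f, In/k, In/f): (5,1) (-1,0) (2,-1) (2,-1).
Under T/W/r/Hi, Iris's choice at the node after H can never be reached regardless of what Juno does, so varying those choices leaves every outcome unchanged.
Holding the reachable choices fixed and varying the unreachable one freely already gives 2 equivalent strategies.
No other strategy reproduces this row, so those 2 are the full class: T/W/r/Hi, T/U/r/Hi.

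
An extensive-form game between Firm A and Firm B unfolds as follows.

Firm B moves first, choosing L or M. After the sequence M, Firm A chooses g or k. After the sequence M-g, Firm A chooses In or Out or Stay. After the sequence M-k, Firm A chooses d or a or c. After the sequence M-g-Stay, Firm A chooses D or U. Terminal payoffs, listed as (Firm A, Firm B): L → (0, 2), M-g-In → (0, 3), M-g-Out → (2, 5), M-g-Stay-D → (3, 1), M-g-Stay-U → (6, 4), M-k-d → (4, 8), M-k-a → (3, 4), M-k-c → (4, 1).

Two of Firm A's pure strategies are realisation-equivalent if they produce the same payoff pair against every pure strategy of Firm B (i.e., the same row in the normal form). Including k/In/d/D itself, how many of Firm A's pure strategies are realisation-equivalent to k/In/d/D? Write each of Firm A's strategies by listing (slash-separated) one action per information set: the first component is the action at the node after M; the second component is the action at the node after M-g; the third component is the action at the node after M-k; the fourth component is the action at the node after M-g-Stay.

Row for k/In/d/D (columns L, M): (0,2) (4,8).
Under k/In/d/D, Firm A's choice at the node after M-g and at the node after M-g-Stay can never be reached regardless of what Firm B does, so varying those choices leaves every outcome unchanged.
Holding the reachable choices fixed and varying the unreachable ones freely already gives 3 × 2 = 6 equivalent strategies.
No other strategy reproduces this row, so those 6 are the full class: k/In/d/D, k/In/d/U, k/Out/d/D, k/Out/d/U, k/Stay/d/D, k/Stay/d/U.

6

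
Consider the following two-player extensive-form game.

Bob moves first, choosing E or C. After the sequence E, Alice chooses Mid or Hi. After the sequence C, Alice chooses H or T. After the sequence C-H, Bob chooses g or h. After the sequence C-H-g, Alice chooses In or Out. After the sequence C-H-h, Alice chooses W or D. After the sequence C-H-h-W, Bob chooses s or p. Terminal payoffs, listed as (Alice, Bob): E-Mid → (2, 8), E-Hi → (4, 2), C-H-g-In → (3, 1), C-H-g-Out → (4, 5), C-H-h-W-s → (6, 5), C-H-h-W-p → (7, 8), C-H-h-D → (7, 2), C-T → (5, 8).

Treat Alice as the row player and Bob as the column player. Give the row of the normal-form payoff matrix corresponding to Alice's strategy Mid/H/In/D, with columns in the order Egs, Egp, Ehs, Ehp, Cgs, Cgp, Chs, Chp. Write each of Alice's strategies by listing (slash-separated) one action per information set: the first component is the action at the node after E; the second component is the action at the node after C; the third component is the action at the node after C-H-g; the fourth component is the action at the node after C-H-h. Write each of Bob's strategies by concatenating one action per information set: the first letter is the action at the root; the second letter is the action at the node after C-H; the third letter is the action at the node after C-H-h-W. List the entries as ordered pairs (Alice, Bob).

(2,8) (2,8) (2,8) (2,8) (3,1) (3,1) (7,2) (7,2)

vs Egs: Bob plays E → Alice plays Mid at [E] → (2, 8)
vs Egp: Bob plays E → Alice plays Mid at [E] → (2, 8)
vs Ehs: Bob plays E → Alice plays Mid at [E] → (2, 8)
vs Ehp: Bob plays E → Alice plays Mid at [E] → (2, 8)
vs Cgs: Bob plays C → Alice plays H at [C] → Bob plays g at [C-H] → Alice plays In at [C-H-g] → (3, 1)
vs Cgp: Bob plays C → Alice plays H at [C] → Bob plays g at [C-H] → Alice plays In at [C-H-g] → (3, 1)
vs Chs: Bob plays C → Alice plays H at [C] → Bob plays h at [C-H] → Alice plays D at [C-H-h] → (7, 2)
vs Chp: Bob plays C → Alice plays H at [C] → Bob plays h at [C-H] → Alice plays D at [C-H-h] → (7, 2)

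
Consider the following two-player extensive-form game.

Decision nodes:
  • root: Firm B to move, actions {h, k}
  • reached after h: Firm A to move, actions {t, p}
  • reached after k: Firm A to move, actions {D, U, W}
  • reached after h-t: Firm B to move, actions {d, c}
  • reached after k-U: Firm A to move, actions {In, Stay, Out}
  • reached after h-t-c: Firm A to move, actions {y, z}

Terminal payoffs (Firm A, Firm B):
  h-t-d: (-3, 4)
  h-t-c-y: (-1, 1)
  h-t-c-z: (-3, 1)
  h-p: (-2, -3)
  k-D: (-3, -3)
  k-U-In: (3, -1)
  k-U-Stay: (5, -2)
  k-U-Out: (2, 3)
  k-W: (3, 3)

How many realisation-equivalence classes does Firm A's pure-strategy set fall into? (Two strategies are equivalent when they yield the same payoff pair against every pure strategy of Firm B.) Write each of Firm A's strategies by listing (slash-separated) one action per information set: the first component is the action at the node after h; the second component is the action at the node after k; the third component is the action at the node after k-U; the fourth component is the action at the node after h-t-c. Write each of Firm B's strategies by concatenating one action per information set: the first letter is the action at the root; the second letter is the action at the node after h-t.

15

Firm A has 36 pure strategies: t/D/In/y, t/D/In/z, t/D/Stay/y, t/D/Stay/z, t/D/Out/y, t/D/Out/z, t/U/In/y, t/U/In/z, t/U/Stay/y, t/U/Stay/z, t/U/Out/y, t/U/Out/z, t/W/In/y, t/W/In/z, t/W/Stay/y, t/W/Stay/z, t/W/Out/y, t/W/Out/z, p/D/In/y, p/D/In/z, p/D/Stay/y, p/D/Stay/z, p/D/Out/y, p/D/Out/z, p/U/In/y, p/U/In/z, p/U/Stay/y, p/U/Stay/z, p/U/Out/y, p/U/Out/z, p/W/In/y, p/W/In/z, p/W/Stay/y, p/W/Stay/z, p/W/Out/y, p/W/Out/z. Columns: hd, hc, kd, kc.
{t/D/In/y, t/D/Stay/y, t/D/Out/y} → row (-3,4) (-1,1) (-3,-3) (-3,-3)
{t/D/In/z, t/D/Stay/z, t/D/Out/z} → row (-3,4) (-3,1) (-3,-3) (-3,-3)
{t/U/In/y} → row (-3,4) (-1,1) (3,-1) (3,-1)
{t/U/In/z} → row (-3,4) (-3,1) (3,-1) (3,-1)
{t/U/Stay/y} → row (-3,4) (-1,1) (5,-2) (5,-2)
{t/U/Stay/z} → row (-3,4) (-3,1) (5,-2) (5,-2)
{t/U/Out/y} → row (-3,4) (-1,1) (2,3) (2,3)
{t/U/Out/z} → row (-3,4) (-3,1) (2,3) (2,3)
{t/W/In/y, t/W/Stay/y, t/W/Out/y} → row (-3,4) (-1,1) (3,3) (3,3)
{t/W/In/z, t/W/Stay/z, t/W/Out/z} → row (-3,4) (-3,1) (3,3) (3,3)
{p/D/In/y, p/D/In/z, p/D/Stay/y, p/D/Stay/z, p/D/Out/y, p/D/Out/z} → row (-2,-3) (-2,-3) (-3,-3) (-3,-3)
{p/U/In/y, p/U/In/z} → row (-2,-3) (-2,-3) (3,-1) (3,-1)
{p/U/Stay/y, p/U/Stay/z} → row (-2,-3) (-2,-3) (5,-2) (5,-2)
{p/U/Out/y, p/U/Out/z} → row (-2,-3) (-2,-3) (2,3) (2,3)
{p/W/In/y, p/W/In/z, p/W/Stay/y, p/W/Stay/z, p/W/Out/y, p/W/Out/z} → row (-2,-3) (-2,-3) (3,3) (3,3)
That's 15 distinct rows out of 36 strategies.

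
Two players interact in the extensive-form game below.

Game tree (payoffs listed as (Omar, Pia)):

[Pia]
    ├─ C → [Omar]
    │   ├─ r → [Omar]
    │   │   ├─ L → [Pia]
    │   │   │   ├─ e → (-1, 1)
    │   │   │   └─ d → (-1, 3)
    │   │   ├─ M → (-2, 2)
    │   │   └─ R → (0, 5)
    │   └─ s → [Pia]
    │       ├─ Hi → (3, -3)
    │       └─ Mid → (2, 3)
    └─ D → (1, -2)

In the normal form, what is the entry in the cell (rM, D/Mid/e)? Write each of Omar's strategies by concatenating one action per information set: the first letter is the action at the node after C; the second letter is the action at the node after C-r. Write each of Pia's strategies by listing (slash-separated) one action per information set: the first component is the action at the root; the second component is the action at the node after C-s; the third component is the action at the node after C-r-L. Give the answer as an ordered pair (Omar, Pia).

Trace the play path from the root:
  Pia plays D
→ terminal payoff (1, -2).
(Omar's choice at the node after C is never reached on this path, so it doesn't affect the outcome.)

(1, -2)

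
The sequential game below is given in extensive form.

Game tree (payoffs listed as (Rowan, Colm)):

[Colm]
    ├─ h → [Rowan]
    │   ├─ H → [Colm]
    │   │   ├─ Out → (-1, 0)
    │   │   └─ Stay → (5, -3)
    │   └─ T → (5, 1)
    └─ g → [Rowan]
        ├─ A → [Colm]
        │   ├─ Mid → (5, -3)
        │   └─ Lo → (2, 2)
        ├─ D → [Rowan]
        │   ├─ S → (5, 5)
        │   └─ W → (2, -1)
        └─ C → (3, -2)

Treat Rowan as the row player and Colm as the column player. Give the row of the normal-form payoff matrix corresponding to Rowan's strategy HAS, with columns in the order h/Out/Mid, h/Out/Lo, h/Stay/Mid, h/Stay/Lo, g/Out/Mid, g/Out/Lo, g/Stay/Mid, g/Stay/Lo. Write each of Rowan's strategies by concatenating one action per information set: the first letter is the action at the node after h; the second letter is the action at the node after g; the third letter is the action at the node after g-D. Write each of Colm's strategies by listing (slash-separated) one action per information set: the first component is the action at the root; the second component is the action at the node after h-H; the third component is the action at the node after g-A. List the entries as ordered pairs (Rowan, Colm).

vs h/Out/Mid: Colm plays h → Rowan plays H at [h] → Colm plays Out at [h-H] → (-1, 0)
vs h/Out/Lo: Colm plays h → Rowan plays H at [h] → Colm plays Out at [h-H] → (-1, 0)
vs h/Stay/Mid: Colm plays h → Rowan plays H at [h] → Colm plays Stay at [h-H] → (5, -3)
vs h/Stay/Lo: Colm plays h → Rowan plays H at [h] → Colm plays Stay at [h-H] → (5, -3)
vs g/Out/Mid: Colm plays g → Rowan plays A at [g] → Colm plays Mid at [g-A] → (5, -3)
vs g/Out/Lo: Colm plays g → Rowan plays A at [g] → Colm plays Lo at [g-A] → (2, 2)
vs g/Stay/Mid: Colm plays g → Rowan plays A at [g] → Colm plays Mid at [g-A] → (5, -3)
vs g/Stay/Lo: Colm plays g → Rowan plays A at [g] → Colm plays Lo at [g-A] → (2, 2)

(-1,0) (-1,0) (5,-3) (5,-3) (5,-3) (2,2) (5,-3) (2,2)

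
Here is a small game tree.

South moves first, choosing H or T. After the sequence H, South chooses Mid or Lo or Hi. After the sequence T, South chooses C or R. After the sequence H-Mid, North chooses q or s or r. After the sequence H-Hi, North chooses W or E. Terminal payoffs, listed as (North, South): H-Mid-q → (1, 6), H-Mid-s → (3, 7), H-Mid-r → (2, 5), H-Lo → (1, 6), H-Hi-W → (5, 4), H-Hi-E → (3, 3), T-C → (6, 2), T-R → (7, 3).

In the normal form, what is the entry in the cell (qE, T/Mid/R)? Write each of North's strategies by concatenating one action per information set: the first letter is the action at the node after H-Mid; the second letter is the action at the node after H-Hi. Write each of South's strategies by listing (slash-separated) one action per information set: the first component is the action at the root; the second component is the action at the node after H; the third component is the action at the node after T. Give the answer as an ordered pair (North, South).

(7, 3)

Trace the play path from the root:
  South plays T
  South plays R at [T]
→ terminal payoff (7, 3).
(North's choice at the node after H-Mid is never reached on this path, so it doesn't affect the outcome.)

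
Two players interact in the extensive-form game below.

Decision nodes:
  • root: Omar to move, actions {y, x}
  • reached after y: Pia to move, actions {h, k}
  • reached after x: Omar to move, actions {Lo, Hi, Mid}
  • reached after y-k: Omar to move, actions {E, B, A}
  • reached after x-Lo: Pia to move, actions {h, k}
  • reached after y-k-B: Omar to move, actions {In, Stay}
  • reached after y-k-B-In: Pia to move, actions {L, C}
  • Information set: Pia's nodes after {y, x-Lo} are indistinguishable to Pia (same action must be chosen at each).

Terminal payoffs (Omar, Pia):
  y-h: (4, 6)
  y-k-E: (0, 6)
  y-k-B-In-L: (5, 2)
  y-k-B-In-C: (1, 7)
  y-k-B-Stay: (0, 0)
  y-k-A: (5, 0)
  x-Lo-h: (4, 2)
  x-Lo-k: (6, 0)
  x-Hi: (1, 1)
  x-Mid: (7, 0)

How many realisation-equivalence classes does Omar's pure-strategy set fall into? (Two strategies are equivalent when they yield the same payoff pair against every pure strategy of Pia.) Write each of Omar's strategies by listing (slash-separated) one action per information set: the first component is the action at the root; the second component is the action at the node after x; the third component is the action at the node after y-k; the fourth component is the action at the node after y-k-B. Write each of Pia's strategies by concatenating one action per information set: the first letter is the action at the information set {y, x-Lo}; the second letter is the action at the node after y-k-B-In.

Omar has 36 pure strategies: y/Lo/E/In, y/Lo/E/Stay, y/Lo/B/In, y/Lo/B/Stay, y/Lo/A/In, y/Lo/A/Stay, y/Hi/E/In, y/Hi/E/Stay, y/Hi/B/In, y/Hi/B/Stay, y/Hi/A/In, y/Hi/A/Stay, y/Mid/E/In, y/Mid/E/Stay, y/Mid/B/In, y/Mid/B/Stay, y/Mid/A/In, y/Mid/A/Stay, x/Lo/E/In, x/Lo/E/Stay, x/Lo/B/In, x/Lo/B/Stay, x/Lo/A/In, x/Lo/A/Stay, x/Hi/E/In, x/Hi/E/Stay, x/Hi/B/In, x/Hi/B/Stay, x/Hi/A/In, x/Hi/A/Stay, x/Mid/E/In, x/Mid/E/Stay, x/Mid/B/In, x/Mid/B/Stay, x/Mid/A/In, x/Mid/A/Stay. Columns: hL, hC, kL, kC.
{y/Lo/E/In, y/Lo/E/Stay, y/Hi/E/In, y/Hi/E/Stay, y/Mid/E/In, y/Mid/E/Stay} → row (4,6) (4,6) (0,6) (0,6)
{y/Lo/B/In, y/Hi/B/In, y/Mid/B/In} → row (4,6) (4,6) (5,2) (1,7)
{y/Lo/B/Stay, y/Hi/B/Stay, y/Mid/B/Stay} → row (4,6) (4,6) (0,0) (0,0)
{y/Lo/A/In, y/Lo/A/Stay, y/Hi/A/In, y/Hi/A/Stay, y/Mid/A/In, y/Mid/A/Stay} → row (4,6) (4,6) (5,0) (5,0)
{x/Lo/E/In, x/Lo/E/Stay, x/Lo/B/In, x/Lo/B/Stay, x/Lo/A/In, x/Lo/A/Stay} → row (4,2) (4,2) (6,0) (6,0)
{x/Hi/E/In, x/Hi/E/Stay, x/Hi/B/In, x/Hi/B/Stay, x/Hi/A/In, x/Hi/A/Stay} → row (1,1) (1,1) (1,1) (1,1)
{x/Mid/E/In, x/Mid/E/Stay, x/Mid/B/In, x/Mid/B/Stay, x/Mid/A/In, x/Mid/A/Stay} → row (7,0) (7,0) (7,0) (7,0)
That's 7 distinct rows out of 36 strategies.

7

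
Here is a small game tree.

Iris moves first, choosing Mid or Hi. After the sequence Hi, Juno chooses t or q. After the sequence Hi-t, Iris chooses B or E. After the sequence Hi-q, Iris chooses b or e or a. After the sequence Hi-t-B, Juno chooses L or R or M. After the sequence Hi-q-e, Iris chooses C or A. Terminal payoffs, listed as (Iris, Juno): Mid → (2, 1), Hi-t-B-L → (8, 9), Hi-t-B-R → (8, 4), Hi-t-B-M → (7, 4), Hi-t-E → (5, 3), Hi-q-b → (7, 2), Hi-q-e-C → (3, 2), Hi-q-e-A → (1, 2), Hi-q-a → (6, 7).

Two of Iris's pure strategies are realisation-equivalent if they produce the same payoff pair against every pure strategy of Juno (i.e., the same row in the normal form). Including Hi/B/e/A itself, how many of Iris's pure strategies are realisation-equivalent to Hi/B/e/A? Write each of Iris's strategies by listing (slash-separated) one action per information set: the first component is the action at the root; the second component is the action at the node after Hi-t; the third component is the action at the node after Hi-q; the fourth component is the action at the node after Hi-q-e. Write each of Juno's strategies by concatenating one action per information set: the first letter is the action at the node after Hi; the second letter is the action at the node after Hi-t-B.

1

Row for Hi/B/e/A (columns tL, tR, tM, qL, qR, qM): (8,9) (8,4) (7,4) (1,2) (1,2) (1,2).
Every one of Iris's information sets is on the play path for some reply by Juno when Iris follows Hi/B/e/A.
Changing the action at any of them therefore changes at least one column, so only Hi/B/e/A itself gives this row.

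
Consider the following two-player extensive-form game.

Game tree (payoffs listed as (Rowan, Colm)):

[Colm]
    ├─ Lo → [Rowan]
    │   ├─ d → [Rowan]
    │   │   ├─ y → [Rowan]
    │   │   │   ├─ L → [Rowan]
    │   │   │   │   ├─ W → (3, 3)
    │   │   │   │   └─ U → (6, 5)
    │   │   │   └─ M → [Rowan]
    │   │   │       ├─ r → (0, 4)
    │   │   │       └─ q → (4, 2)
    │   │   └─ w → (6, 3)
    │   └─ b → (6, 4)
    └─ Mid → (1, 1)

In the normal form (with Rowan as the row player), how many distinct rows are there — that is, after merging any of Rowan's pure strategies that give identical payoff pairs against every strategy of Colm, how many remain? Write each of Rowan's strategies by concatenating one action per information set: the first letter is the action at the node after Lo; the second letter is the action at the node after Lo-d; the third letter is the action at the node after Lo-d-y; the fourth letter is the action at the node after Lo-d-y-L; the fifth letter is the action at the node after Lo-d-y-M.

Rowan has 32 pure strategies: dyLWr, dyLWq, dyLUr, dyLUq, dyMWr, dyMWq, dyMUr, dyMUq, dwLWr, dwLWq, dwLUr, dwLUq, dwMWr, dwMWq, dwMUr, dwMUq, byLWr, byLWq, byLUr, byLUq, byMWr, byMWq, byMUr, byMUq, bwLWr, bwLWq, bwLUr, bwLUq, bwMWr, bwMWq, bwMUr, bwMUq. Columns: Lo, Mid.
{dyLWr, dyLWq} → row (3,3) (1,1)
{dyLUr, dyLUq} → row (6,5) (1,1)
{dyMWr, dyMUr} → row (0,4) (1,1)
{dyMWq, dyMUq} → row (4,2) (1,1)
{dwLWr, dwLWq, dwLUr, dwLUq, dwMWr, dwMWq, dwMUr, dwMUq} → row (6,3) (1,1)
{byLWr, byLWq, byLUr, byLUq, byMWr, byMWq, byMUr, byMUq, bwLWr, bwLWq, bwLUr, bwLUq, bwMWr, bwMWq, bwMUr, bwMUq} → row (6,4) (1,1)
That's 6 distinct rows out of 32 strategies.

6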